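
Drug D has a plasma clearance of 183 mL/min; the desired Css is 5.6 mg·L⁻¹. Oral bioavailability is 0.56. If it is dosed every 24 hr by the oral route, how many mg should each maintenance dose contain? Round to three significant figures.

2640 mg

CL = 183 mL/min × 60/1000 = 10.98 L/h
D = CL × Css × τ / F = 10.98 × 5.6 × 24 / 0.56 = 2635 mg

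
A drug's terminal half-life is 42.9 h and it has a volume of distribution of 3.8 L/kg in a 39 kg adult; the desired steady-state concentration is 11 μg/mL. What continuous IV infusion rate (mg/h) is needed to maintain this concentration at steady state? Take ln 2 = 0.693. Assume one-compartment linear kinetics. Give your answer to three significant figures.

Total Vd = 3.8 × 39 = 148.2 L
k = 0.693/42.9 = 0.01615 h⁻¹, so CL = k·Vd = 0.01615 × 148.2 = 2.393 L/h
Infusion rate = CL × Css = 2.393 × 11 = 26.32 mg/h

26.3 mg/h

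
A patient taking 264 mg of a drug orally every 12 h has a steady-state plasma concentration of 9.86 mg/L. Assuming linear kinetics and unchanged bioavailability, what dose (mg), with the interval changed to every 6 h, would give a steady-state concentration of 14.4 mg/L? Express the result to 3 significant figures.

193 mg

With linear kinetics, Css is proportional to dose rate (D/τ) at fixed clearance.
D₂ = D₁ × (Css,target / Css,current) × (τ₂/τ₁) = 264 × (14.4/9.86) × (6/12) = 192.8 mg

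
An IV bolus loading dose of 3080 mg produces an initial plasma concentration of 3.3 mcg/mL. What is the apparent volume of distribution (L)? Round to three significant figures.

Immediately after an IV bolus, C₀ = Dose / Vd, so Vd = Dose / C₀.
Vd = 3080 / 3.3 = 933.3 L

933 L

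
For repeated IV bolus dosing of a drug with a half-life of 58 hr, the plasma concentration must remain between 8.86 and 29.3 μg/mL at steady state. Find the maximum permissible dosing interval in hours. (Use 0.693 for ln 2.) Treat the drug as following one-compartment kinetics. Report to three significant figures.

100 h

k = 0.693 / t½ = 0.693 / 58 = 0.01195 h⁻¹
Between IV bolus doses, concentration decays as C = C₀·e^(−kτ), so C_peak/C_trough = e^(kτ).
τ_max = ln(C_peak/C_trough) / k = ln(29.3/8.86) / 0.01195 = 1.196 / 0.01195 = 100.1 h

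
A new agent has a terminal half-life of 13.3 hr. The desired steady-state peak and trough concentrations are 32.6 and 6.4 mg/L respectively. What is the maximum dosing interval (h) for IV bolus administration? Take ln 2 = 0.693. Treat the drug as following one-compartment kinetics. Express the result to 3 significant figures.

31.2 h

k = 0.693 / t½ = 0.693 / 13.3 = 0.05211 h⁻¹
Between IV bolus doses, concentration decays as C = C₀·e^(−kτ), so C_peak/C_trough = e^(kτ).
τ_max = ln(C_peak/C_trough) / k = ln(32.6/6.4) / 0.05211 = 1.628 / 0.05211 = 31.24 h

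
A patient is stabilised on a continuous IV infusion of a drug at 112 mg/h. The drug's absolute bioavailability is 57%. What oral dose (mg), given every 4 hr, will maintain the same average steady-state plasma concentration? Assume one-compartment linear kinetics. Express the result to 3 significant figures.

To maintain the same Css, the systemic dosing rate must be unchanged: F·D/τ = infusion rate.
D = rate × τ / F = 112 × 4 / 0.57 = 786.0 mg

786 mg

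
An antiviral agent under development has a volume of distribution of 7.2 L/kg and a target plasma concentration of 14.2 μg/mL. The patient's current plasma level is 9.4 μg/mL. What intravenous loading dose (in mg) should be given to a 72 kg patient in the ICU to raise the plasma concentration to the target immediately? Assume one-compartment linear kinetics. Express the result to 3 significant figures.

2490 mg

Total Vd = 7.2 × 72 = 518.4 L
Concentration deficit ΔC = 14.2 − 9.4 = 4.800 mg/L
LD = Vd × ΔC = 518.4 × 4.800 = 2488 mg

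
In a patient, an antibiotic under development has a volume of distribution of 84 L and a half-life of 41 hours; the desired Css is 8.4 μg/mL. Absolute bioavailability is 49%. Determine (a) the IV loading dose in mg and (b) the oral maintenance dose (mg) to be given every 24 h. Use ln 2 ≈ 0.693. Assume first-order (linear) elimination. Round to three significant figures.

LD = Vd × C = 84.00 × 8.4 = 705.6 mg
CL = 0.693 × Vd / t½ = 0.693 × 84.00 / 41 = 1.420 L/h
D = CL × Css × τ / F = 1.420 × 8.4 × 24 / 0.49 = 584.2 mg

(a) 706 mg; (b) 584 mg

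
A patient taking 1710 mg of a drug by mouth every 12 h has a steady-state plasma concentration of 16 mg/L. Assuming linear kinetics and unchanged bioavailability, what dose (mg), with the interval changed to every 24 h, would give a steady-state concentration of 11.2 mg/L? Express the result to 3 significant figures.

2390 mg

For first-order elimination, Css ∝ F·D/(CL·τ); F and CL are unchanged, so Css ∝ D/τ.
D₂ = D₁ × (Css,target / Css,current) × (τ₂/τ₁) = 1710 × (11.2/16) × (24/12) = 2394 mg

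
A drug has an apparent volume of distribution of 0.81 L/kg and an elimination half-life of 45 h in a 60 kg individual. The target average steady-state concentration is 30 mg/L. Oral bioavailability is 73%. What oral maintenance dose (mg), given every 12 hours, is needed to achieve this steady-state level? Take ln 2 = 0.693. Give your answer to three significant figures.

Vd(total) = 60 kg × 0.81 L/kg = 48.60 L
k = 0.693/45 = 0.01540 h⁻¹, so CL = k·Vd = 0.01540 × 48.60 = 0.7484 L/h
D = CL × Css × τ / F = 0.7484 × 30 × 12 / 0.73 = 369.1 mg

369 mg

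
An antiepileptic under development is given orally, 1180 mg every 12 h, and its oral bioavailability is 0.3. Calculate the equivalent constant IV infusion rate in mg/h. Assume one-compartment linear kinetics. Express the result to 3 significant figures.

29.5 mg/h

Equivalent systemic input: infusion rate = F·D/τ.
Rate = 0.3 × 1180 / 12 = 29.50 mg/h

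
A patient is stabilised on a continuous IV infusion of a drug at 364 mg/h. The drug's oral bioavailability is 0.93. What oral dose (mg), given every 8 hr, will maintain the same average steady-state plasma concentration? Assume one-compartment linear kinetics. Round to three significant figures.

3130 mg

To maintain the same Css, the systemic dosing rate must be unchanged: F·D/τ = infusion rate.
D = rate × τ / F = 364 × 8 / 0.93 = 3131 mg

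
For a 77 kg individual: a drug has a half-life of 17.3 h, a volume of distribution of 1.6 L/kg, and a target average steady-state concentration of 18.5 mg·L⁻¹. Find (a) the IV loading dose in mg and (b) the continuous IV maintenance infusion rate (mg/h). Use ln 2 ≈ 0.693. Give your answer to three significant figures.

Total Vd = 1.6 × 77 = 123.2 L
LD = Vd × C = 123.2 × 18.5 = 2279 mg
CL = 0.693 × Vd / t½ = 0.693 × 123.2 / 17.3 = 4.935 L/h
Infusion rate = CL × Css = 4.935 × 18.5 = 91.30 mg/h

(a) 2280 mg; (b) 91.3 mg/h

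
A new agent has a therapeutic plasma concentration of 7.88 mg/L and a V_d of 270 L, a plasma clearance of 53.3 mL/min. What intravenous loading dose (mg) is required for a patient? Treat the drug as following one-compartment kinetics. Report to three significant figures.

The loading dose fills Vd to the target concentration.
LD = Vd × C = 270.0 × 7.880 = 2128 mg

2130 mg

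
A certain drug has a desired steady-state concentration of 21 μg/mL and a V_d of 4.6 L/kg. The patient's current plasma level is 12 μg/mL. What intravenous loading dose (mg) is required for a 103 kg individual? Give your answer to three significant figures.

4260 mg

Total Vd = 4.6 × 103 = 473.8 L
Concentration deficit ΔC = 21 − 12 = 9.000 mg/L
LD = Vd × ΔC = 473.8 × 9.000 = 4264 mg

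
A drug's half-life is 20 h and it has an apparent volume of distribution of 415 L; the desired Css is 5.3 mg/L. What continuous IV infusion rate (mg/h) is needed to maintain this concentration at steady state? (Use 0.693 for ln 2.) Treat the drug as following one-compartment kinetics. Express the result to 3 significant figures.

76.2 mg/h

CL = 0.693 × Vd / t½ = 0.693 × 415.0 / 20 = 14.38 L/h
Infusion rate = CL × Css = 14.38 × 5.3 = 76.21 mg/h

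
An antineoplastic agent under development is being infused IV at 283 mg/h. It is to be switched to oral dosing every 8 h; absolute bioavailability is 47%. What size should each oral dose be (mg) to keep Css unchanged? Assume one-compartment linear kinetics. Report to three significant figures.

4820 mg

To maintain the same Css, the systemic dosing rate must be unchanged: F·D/τ = infusion rate.
D = rate × τ / F = 283 × 8 / 0.47 = 4817 mg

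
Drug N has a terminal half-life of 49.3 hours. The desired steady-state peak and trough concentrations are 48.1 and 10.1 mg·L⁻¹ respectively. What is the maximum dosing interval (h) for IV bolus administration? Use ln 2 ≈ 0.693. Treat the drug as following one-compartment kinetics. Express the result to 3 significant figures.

k = 0.693 / t½ = 0.693 / 49.3 = 0.01406 h⁻¹
Between IV bolus doses, concentration decays as C = C₀·e^(−kτ), so C_peak/C_trough = e^(kτ).
τ_max = ln(C_peak/C_trough) / k = ln(48.1/10.1) / 0.01406 = 1.561 / 0.01406 = 111.0 h

111 h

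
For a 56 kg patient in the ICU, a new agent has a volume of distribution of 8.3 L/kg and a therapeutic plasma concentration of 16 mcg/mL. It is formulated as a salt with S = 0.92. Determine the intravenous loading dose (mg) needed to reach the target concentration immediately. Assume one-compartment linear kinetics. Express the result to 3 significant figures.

8080 mg

Vd = 8.3 L/kg × 56 kg = 464.8 L
The loading dose fills Vd to the target concentration.
LD = Vd × C / S = 464.8 × 16.00 / 0.92 = 8083 mg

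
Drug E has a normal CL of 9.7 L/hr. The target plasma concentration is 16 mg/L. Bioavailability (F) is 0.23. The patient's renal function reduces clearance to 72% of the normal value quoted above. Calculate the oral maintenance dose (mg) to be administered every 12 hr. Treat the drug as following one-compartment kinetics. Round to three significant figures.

5830 mg

Patient clearance = 0.72 × 9.700 = 6.984 L/h
D = CL × Css × τ / F = 6.984 × 16 × 12 / 0.23 = 5830 mg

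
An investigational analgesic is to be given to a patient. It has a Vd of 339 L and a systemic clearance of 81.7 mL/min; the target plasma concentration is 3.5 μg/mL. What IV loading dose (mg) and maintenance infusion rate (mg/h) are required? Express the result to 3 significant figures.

LD = Vd · C_target = 339.0 × 3.5 = 1187 mg
CL = 81.7 mL/min × 60/1000 = 4.902 L/h
Maintenance infusion rate = CL × Css = 4.902 × 3.5 = 17.16 mg/h

(a) 1190 mg; (b) 17.2 mg/h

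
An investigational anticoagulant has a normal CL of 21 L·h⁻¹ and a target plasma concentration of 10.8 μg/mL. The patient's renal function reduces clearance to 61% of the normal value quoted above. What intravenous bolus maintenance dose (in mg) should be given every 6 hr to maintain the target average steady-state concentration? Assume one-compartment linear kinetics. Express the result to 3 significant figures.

830 mg

Patient clearance = 0.61 × 21.00 = 12.81 L/h
D = CL × Css × τ = 12.81 × 10.8 × 6 = 830.1 mg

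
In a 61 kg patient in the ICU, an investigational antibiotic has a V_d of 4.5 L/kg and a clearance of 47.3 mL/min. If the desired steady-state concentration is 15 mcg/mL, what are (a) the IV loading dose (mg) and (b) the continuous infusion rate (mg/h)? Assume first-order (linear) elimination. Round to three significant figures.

Vd(total) = 61 kg × 4.5 L/kg = 274.5 L
LD = Vd · C_target = 274.5 × 15 = 4118 mg
CL = 47.3 mL/min = 47.3 × 0.06 = 2.838 L/h
Maintenance: replace elimination → rate = CL × Css = 2.838 × 15 = 42.57 mg/h

(a) 4120 mg; (b) 42.6 mg/h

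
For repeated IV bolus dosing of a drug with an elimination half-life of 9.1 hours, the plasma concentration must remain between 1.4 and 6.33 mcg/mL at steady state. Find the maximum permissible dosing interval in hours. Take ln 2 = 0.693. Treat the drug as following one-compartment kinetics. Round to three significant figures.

19.8 h

k = 0.693 / t½ = 0.693 / 9.1 = 0.07615 h⁻¹
Between IV bolus doses, concentration decays as C = C₀·e^(−kτ), so C_peak/C_trough = e^(kτ).
τ_max = ln(C_peak/C_trough) / k = ln(6.33/1.4) / 0.07615 = 1.509 / 0.07615 = 19.82 h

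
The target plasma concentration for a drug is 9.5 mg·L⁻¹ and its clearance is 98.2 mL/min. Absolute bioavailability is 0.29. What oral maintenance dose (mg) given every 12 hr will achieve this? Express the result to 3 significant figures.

CL = 98.2 mL/min = 98.2 × 0.06 = 5.892 L/h
At steady state, dose per interval replaces the amount cleared in that interval: F·D/τ = CL·Css.
D = CL × Css × τ / F = 5.892 × 9.5 × 12 / 0.29 = 2316 mg

2320 mg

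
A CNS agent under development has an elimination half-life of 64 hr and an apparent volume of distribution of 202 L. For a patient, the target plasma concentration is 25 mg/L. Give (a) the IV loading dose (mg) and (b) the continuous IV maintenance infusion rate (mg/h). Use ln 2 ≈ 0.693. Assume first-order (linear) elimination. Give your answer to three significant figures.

LD = Vd × C = 202.0 × 25 = 5050 mg
CL = 0.693 × Vd / t½ = 0.693 × 202.0 / 64 = 2.187 L/h
Infusion rate = CL × Css = 2.187 × 25 = 54.68 mg/h

(a) 5050 mg; (b) 54.7 mg/h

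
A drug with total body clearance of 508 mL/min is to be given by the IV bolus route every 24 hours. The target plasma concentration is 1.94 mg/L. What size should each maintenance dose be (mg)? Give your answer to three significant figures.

Convert clearance: 508 mL/min × 60 min/h ÷ 1000 mL/L = 30.48 L/h
At steady state, dose per interval replaces the amount cleared in that interval: D/τ = CL·Css.
D = CL × Css × τ = 30.48 × 1.94 × 24 = 1419 mg

1420 mg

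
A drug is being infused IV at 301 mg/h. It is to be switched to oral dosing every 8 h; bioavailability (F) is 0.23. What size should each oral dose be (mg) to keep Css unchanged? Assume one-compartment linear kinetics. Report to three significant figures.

10500 mg

To maintain the same Css, the systemic dosing rate must be unchanged: F·D/τ = infusion rate.
D = rate × τ / F = 301 × 8 / 0.23 = 10470 mg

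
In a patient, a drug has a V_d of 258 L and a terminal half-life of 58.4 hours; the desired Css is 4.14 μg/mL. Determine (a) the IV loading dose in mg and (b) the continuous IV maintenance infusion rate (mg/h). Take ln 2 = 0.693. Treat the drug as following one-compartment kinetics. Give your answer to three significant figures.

(a) 1070 mg; (b) 12.7 mg/h

LD = Vd × C = 258.0 × 4.14 = 1068 mg
CL = 0.693 × Vd / t½ = 0.693 × 258.0 / 58.4 = 3.062 L/h
Infusion rate = CL × Css = 3.062 × 4.14 = 12.68 mg/h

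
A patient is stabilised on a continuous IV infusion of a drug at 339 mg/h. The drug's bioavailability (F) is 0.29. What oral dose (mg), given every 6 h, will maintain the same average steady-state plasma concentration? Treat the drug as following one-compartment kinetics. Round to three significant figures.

7010 mg

To maintain the same Css, the systemic dosing rate must be unchanged: F·D/τ = infusion rate.
D = rate × τ / F = 339 × 6 / 0.29 = 7014 mg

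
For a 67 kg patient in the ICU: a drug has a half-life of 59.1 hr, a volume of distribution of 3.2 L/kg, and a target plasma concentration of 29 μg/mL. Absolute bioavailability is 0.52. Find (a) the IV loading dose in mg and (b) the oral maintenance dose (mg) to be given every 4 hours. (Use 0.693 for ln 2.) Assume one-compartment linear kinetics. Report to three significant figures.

(a) 6220 mg; (b) 561 mg

Vd = 3.2 L/kg × 67 kg = 214.4 L
LD = Vd × C = 214.4 × 29 = 6218 mg
CL = 0.693 × Vd / t½ = 0.693 × 214.4 / 59.1 = 2.514 L/h
D = CL × Css × τ / F = 2.514 × 29 × 4 / 0.52 = 560.8 mg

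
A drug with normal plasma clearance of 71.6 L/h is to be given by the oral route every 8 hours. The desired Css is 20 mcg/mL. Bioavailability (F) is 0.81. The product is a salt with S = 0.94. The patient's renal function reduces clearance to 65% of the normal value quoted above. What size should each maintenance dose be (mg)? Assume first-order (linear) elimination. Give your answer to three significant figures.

Patient clearance = 0.65 × 71.60 = 46.54 L/h
D = CL × Css × τ / F / S = 46.54 × 20 × 8 / 0.81 / 0.94 = 9780 mg

9780 mg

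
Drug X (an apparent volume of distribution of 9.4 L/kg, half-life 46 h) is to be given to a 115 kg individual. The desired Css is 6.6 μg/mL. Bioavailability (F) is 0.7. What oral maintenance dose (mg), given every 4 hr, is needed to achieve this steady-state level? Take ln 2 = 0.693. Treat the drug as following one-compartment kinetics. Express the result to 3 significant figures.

614 mg

Vd(total) = 115 kg × 9.4 L/kg = 1081 L
CL = ln 2 · Vd / t½ = 0.693 × 1081 / 46 = 16.29 L/h
D = CL × Css × τ / F = 16.29 × 6.6 × 4 / 0.7 = 614.4 mg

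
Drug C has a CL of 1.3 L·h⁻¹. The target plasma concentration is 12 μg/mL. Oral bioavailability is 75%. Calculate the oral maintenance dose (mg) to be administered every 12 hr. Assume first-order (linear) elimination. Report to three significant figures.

D = CL × Css × τ / F = 1.300 × 12 × 12 / 0.75 = 249.6 mg

250 mg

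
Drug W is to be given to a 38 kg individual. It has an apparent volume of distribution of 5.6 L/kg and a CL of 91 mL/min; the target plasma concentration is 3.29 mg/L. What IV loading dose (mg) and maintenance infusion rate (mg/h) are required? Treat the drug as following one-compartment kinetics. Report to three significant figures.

(a) 700 mg; (b) 18.0 mg/h

Total Vd = 5.6 × 38 = 212.8 L
LD = Vd · C_target = 212.8 × 3.29 = 700.1 mg
CL = 91 mL/min = 91 × 0.06 = 5.460 L/h
Maintenance: replace elimination → rate = CL × Css = 5.460 × 3.29 = 17.96 mg/h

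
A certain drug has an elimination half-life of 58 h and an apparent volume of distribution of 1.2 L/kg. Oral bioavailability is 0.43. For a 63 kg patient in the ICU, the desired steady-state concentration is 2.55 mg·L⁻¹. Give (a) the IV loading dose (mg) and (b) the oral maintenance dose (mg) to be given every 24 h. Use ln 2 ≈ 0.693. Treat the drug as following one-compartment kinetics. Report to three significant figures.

Total Vd = 1.2 × 63 = 75.60 L
LD = Vd × C = 75.60 × 2.55 = 192.8 mg
CL = 0.693 × Vd / t½ = 0.693 × 75.60 / 58 = 0.9033 L/h
D = CL × Css × τ / F = 0.9033 × 2.55 × 24 / 0.43 = 128.6 mg

(a) 193 mg; (b) 129 mg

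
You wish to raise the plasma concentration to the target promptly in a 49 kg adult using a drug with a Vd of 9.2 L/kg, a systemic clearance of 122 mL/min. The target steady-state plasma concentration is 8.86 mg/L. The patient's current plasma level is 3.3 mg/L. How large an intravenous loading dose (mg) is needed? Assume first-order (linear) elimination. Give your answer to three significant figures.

2510 mg

Total Vd = 9.2 × 49 = 450.8 L
Loading dose depends on Vd (not clearance): it fills the distribution volume.
Concentration deficit ΔC = 8.86 − 3.3 = 5.560 mg/L
LD = Vd × ΔC = 450.8 × 5.560 = 2506 mg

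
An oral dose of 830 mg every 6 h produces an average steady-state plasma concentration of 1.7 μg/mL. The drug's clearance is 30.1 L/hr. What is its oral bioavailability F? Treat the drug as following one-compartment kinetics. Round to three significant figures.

0.370

F·D/τ = CL·Css at steady state → F = CL·Css·τ / D.
F = 30.1 × 1.7 × 6 / 830 = 0.370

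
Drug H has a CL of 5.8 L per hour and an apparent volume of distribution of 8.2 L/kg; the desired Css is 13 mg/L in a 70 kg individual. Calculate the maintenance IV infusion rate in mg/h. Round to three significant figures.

Rate = CL × Css = 5.800 × 13 = 75.40 mg/h

75.4 mg/h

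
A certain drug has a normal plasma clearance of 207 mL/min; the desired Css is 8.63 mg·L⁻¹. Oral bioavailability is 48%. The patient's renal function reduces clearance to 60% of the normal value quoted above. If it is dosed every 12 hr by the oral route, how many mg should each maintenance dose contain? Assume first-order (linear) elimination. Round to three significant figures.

1610 mg

Convert clearance: 207 mL/min × 60 min/h ÷ 1000 mL/L = 12.42 L/h
Patient clearance = 0.6 × 12.42 = 7.452 L/h
At steady state, dose per interval replaces the amount cleared in that interval: F·D/τ = CL·Css.
D = CL × Css × τ / F = 7.452 × 8.63 × 12 / 0.48 = 1608 mg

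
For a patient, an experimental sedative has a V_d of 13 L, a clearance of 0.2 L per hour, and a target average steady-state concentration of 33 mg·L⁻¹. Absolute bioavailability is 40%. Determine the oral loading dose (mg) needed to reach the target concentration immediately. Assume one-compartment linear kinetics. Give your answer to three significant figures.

LD = Vd × C / F = 13.00 × 33.00 / 0.4 = 1073 mg

1070 mg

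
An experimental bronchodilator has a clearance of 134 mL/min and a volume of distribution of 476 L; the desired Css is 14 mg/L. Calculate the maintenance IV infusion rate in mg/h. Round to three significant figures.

113 mg/h

CL = 134 mL/min × 60/1000 = 8.040 L/h
Infusion rate = CL · Css = 8.040 L/h × 14 mg/L = 112.6 mg/h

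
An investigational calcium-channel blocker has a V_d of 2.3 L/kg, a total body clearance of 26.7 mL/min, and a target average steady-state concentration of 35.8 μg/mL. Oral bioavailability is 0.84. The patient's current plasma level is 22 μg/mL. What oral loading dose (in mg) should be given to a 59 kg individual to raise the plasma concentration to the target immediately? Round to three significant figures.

Vd(total) = 59 kg × 2.3 L/kg = 135.7 L
Concentration deficit ΔC = 35.8 − 22 = 13.80 mg/L
LD = Vd × ΔC / F = 135.7 × 13.80 / 0.84 = 2229 mg

2230 mg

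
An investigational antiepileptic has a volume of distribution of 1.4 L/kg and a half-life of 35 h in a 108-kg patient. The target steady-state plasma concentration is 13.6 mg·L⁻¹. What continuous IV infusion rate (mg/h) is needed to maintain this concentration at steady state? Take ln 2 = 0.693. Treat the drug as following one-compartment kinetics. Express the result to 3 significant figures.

40.7 mg/h

Vd = 1.4 L/kg × 108 kg = 151.2 L
CL = ln 2 · Vd / t½ = 0.693 × 151.2 / 35 = 2.994 L/h
Infusion rate = CL × Css = 2.994 × 13.6 = 40.72 mg/h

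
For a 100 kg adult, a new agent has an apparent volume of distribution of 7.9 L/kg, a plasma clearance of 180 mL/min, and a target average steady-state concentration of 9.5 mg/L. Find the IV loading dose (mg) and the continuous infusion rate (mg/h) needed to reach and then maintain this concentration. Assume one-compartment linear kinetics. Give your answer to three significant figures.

Vd(total) = 100 kg × 7.9 L/kg = 790.0 L
LD = Vd · C_target = 790.0 × 9.5 = 7505 mg
Convert clearance: 180 mL/min × 60 min/h ÷ 1000 mL/L = 10.80 L/h
Infusion rate = 10.80 L/h × 9.5 mg/L = 102.6 mg/h

(a) 7510 mg; (b) 103 mg/h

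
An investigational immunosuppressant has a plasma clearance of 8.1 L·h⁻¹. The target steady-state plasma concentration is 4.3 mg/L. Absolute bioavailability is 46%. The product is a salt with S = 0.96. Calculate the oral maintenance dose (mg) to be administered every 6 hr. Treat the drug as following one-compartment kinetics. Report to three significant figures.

D = CL × Css × τ / F / S = 8.100 × 4.3 × 6 / 0.46 / 0.96 = 473.2 mg

473 mg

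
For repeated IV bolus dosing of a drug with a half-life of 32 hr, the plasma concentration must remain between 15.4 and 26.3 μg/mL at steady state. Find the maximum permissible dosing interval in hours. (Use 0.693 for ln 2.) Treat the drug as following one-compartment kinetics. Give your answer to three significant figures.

k = 0.693 / t½ = 0.693 / 32 = 0.02166 h⁻¹
Between IV bolus doses, concentration decays as C = C₀·e^(−kτ), so C_peak/C_trough = e^(kτ).
τ_max = ln(C_peak/C_trough) / k = ln(26.3/15.4) / 0.02166 = 0.5352 / 0.02166 = 24.71 h

24.7 h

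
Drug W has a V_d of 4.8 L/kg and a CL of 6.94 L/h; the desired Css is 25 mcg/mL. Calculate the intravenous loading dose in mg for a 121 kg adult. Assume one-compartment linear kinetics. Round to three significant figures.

Vd(total) = 121 kg × 4.8 L/kg = 580.8 L
Loading dose depends on Vd (not clearance): it fills the distribution volume.
LD = Vd × C = 580.8 × 25.00 = 14520 mg

14500 mg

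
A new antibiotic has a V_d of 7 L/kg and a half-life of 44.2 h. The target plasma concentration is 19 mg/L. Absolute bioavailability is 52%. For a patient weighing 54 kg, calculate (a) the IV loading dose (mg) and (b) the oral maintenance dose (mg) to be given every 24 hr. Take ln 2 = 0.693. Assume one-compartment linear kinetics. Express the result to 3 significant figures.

Vd = 7 L/kg × 54 kg = 378.0 L
LD = Vd × C = 378.0 × 19 = 7182 mg
CL = 0.693 × Vd / t½ = 0.693 × 378.0 / 44.2 = 5.927 L/h
D = CL × Css × τ / F = 5.927 × 19 × 24 / 0.52 = 5198 mg

(a) 7180 mg; (b) 5200 mg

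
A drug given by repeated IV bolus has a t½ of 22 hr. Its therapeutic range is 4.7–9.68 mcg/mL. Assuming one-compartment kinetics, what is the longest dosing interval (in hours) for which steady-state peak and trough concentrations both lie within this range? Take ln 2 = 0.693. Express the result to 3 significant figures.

22.9 h

k = 0.693 / t½ = 0.693 / 22 = 0.03150 h⁻¹
Between IV bolus doses, concentration decays as C = C₀·e^(−kτ), so C_peak/C_trough = e^(kτ).
τ_max = ln(C_peak/C_trough) / k = ln(9.68/4.7) / 0.03150 = 0.7225 / 0.03150 = 22.94 h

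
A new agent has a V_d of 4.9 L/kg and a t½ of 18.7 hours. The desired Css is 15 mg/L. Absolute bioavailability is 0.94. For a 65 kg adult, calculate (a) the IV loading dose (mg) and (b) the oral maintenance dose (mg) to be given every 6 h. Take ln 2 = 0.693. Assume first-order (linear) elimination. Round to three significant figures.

(a) 4780 mg; (b) 1130 mg

Total Vd = 4.9 × 65 = 318.5 L
LD = Vd × C = 318.5 × 15 = 4778 mg
CL = 0.693 × Vd / t½ = 0.693 × 318.5 / 18.7 = 11.80 L/h
D = CL × Css × τ / F = 11.80 × 15 × 6 / 0.94 = 1130 mg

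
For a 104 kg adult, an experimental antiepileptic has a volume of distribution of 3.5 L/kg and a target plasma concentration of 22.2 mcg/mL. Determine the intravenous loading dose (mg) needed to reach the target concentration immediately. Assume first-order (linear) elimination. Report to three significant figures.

Total Vd = 3.5 × 104 = 364.0 L
The loading dose fills Vd to the target concentration.
LD = Vd × C = 364.0 × 22.20 = 8081 mg

8080 mg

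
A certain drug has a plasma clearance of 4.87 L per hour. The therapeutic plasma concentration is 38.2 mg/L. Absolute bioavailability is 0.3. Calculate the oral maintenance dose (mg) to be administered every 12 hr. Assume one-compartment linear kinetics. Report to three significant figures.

7440 mg

D = CL × Css × τ / F = 4.870 × 38.2 × 12 / 0.3 = 7441 mg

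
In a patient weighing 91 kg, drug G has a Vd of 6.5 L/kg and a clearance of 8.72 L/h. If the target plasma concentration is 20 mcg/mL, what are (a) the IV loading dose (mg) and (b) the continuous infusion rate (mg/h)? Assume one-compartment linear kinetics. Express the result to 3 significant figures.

(a) 11800 mg; (b) 174 mg/h

Vd = 6.5 L/kg × 91 kg = 591.5 L
Loading: fill Vd to C_target → 591.5 L × 20 mg/L = 11830 mg
Infusion rate = 8.720 L/h × 20 mg/L = 174.4 mg/h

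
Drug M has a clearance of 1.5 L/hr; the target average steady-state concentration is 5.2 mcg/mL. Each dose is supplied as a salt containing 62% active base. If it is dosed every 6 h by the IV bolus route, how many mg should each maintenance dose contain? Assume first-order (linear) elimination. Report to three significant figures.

75.5 mg

D = CL × Css × τ / S = 1.500 × 5.2 × 6 / 0.62 = 75.48 mg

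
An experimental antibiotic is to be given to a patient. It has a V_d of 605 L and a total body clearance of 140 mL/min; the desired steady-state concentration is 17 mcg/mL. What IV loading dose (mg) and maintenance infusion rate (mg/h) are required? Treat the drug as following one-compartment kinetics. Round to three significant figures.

Loading: fill Vd to C_target → 605.0 L × 17 mg/L = 10290 mg
CL = 140 mL/min × 60/1000 = 8.400 L/h
Maintenance: replace elimination → rate = CL × Css = 8.400 × 17 = 142.8 mg/h

(a) 10300 mg; (b) 143 mg/h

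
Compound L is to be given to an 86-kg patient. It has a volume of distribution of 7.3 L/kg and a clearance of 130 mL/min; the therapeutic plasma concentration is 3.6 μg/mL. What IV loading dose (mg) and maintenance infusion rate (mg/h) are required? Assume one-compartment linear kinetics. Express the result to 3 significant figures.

Vd(total) = 86 kg × 7.3 L/kg = 627.8 L
Loading: fill Vd to C_target → 627.8 L × 3.6 mg/L = 2260 mg
Convert clearance: 130 mL/min × 60 min/h ÷ 1000 mL/L = 7.800 L/h
Maintenance: replace elimination → rate = CL × Css = 7.800 × 3.6 = 28.08 mg/h

(a) 2260 mg; (b) 28.1 mg/h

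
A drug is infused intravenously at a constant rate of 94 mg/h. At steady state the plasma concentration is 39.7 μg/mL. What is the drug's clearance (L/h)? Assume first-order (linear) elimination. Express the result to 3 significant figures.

At steady state, infusion rate = CL × Css, so CL = rate / Css.
CL = 94 / 39.7 = 2.368 L/h

2.37 L/h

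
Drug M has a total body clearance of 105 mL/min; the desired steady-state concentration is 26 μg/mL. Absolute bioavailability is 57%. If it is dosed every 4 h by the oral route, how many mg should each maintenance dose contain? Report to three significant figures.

CL = 105 mL/min = 105 × 0.06 = 6.300 L/h
D = CL × Css × τ / F = 6.300 × 26 × 4 / 0.57 = 1149 mg

1150 mg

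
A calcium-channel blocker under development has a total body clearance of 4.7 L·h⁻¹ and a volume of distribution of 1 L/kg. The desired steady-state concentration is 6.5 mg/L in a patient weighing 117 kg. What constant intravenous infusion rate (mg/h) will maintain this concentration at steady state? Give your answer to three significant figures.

30.6 mg/h

R₀ = 4.700 × 6.5 = 30.55 mg/h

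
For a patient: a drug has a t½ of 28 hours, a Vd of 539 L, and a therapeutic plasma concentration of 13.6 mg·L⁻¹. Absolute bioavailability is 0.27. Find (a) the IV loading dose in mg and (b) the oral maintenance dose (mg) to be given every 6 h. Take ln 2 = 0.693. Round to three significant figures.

(a) 7330 mg; (b) 4030 mg

LD = Vd × C = 539.0 × 13.6 = 7330 mg
CL = 0.693 × Vd / t½ = 0.693 × 539.0 / 28 = 13.34 L/h
D = CL × Css × τ / F = 13.34 × 13.6 × 6 / 0.27 = 4032 mg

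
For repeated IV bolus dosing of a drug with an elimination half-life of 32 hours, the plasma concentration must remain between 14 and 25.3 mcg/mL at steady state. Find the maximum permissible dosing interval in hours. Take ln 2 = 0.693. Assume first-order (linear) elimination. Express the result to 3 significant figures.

k = 0.693 / t½ = 0.693 / 32 = 0.02166 h⁻¹
Between IV bolus doses, concentration decays as C = C₀·e^(−kτ), so C_peak/C_trough = e^(kτ).
τ_max = ln(C_peak/C_trough) / k = ln(25.3/14) / 0.02166 = 0.5917 / 0.02166 = 27.32 h

27.3 h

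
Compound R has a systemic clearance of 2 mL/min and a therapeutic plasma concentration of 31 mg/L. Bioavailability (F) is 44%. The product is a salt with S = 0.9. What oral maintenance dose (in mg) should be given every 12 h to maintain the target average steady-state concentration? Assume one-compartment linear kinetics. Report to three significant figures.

113 mg

Convert clearance: 2 mL/min × 60 min/h ÷ 1000 mL/L = 0.1200 L/h
At steady state, dose per interval replaces the amount cleared in that interval: F·S·D/τ = CL·Css.
D = CL × Css × τ / F / S = 0.1200 × 31 × 12 / 0.44 / 0.9 = 112.7 mg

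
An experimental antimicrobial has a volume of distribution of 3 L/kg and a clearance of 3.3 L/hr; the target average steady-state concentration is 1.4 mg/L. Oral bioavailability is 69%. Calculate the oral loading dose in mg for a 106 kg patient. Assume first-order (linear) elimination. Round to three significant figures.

645 mg

Vd = 3 L/kg × 106 kg = 318.0 L
LD = Vd × C / F = 318.0 × 1.400 / 0.69 = 645.2 mg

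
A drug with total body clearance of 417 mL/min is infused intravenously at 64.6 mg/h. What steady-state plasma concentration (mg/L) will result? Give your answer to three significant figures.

2.58 mg/L

CL = 417 mL/min × 60/1000 = 25.02 L/h
Css = rate / CL = 64.6 / 25.02 = 2.582 mg/L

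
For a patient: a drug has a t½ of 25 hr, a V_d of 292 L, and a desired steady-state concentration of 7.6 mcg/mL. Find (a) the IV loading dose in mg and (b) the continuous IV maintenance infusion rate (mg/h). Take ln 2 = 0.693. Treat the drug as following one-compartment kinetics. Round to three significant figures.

LD = Vd × C = 292.0 × 7.6 = 2219 mg
CL = 0.693 × Vd / t½ = 0.693 × 292.0 / 25 = 8.094 L/h
Infusion rate = CL × Css = 8.094 × 7.6 = 61.51 mg/h

(a) 2220 mg; (b) 61.5 mg/h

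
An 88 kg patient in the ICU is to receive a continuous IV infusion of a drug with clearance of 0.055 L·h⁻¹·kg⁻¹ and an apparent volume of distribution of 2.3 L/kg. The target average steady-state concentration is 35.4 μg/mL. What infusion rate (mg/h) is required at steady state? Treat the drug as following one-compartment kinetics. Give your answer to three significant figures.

CL = 0.055 L·h⁻¹·kg⁻¹ × 88 kg = 4.840 L/h
At steady state, infusion rate equals elimination rate: rate in = CL × Css.
R₀ = 4.840 × 35.4 = 171.3 mg/h

171 mg/h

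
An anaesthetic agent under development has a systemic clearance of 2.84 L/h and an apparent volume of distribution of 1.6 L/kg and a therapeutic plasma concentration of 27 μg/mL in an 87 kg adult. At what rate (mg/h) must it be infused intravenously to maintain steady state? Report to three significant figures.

76.7 mg/h

Infusion rate = CL · Css = 2.840 L/h × 27 mg/L = 76.68 mg/h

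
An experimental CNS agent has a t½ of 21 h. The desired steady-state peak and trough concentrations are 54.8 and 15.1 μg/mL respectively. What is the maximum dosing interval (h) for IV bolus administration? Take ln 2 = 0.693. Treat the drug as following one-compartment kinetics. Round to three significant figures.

39.1 h

k = 0.693 / t½ = 0.693 / 21 = 0.03300 h⁻¹
Between IV bolus doses, concentration decays as C = C₀·e^(−kτ), so C_peak/C_trough = e^(kτ).
τ_max = ln(C_peak/C_trough) / k = ln(54.8/15.1) / 0.03300 = 1.289 / 0.03300 = 39.06 h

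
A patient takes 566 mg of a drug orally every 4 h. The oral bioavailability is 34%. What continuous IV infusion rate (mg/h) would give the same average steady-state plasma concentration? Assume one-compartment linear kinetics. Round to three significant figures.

48.1 mg/h

Equivalent systemic input: infusion rate = F·D/τ.
Rate = 0.34 × 566 / 4 = 48.11 mg/h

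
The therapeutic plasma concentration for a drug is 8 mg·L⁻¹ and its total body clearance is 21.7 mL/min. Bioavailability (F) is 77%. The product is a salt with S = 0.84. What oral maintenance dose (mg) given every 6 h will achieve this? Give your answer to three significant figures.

96.6 mg

CL = 21.7 mL/min = 21.7 × 0.06 = 1.302 L/h
D = CL × Css × τ / F / S = 1.302 × 8 × 6 / 0.77 / 0.84 = 96.62 mg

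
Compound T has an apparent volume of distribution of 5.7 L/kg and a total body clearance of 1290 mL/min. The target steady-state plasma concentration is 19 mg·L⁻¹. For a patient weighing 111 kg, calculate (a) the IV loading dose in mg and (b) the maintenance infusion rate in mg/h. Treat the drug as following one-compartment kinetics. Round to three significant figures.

(a) 12000 mg; (b) 1470 mg/h

Vd = 5.7 L/kg × 111 kg = 632.7 L
Loading: fill Vd to C_target → 632.7 L × 19 mg/L = 12020 mg
Convert clearance: 1290 mL/min × 60 min/h ÷ 1000 mL/L = 77.40 L/h
Infusion rate = 77.40 L/h × 19 mg/L = 1471 mg/h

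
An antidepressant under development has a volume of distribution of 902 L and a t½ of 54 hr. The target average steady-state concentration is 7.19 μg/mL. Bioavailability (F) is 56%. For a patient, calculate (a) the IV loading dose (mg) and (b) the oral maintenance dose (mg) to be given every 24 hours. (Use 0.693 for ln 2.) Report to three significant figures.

(a) 6490 mg; (b) 3570 mg

LD = Vd × C = 902.0 × 7.19 = 6485 mg
CL = 0.693 × Vd / t½ = 0.693 × 902.0 / 54 = 11.58 L/h
D = CL × Css × τ / F = 11.58 × 7.19 × 24 / 0.56 = 3568 mg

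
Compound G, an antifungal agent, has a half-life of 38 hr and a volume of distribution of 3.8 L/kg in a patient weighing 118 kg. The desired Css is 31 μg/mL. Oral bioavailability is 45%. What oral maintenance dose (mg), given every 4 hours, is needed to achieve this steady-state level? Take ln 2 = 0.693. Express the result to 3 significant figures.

Vd = 3.8 L/kg × 118 kg = 448.4 L
k = 0.693/38 = 0.01824 h⁻¹, so CL = k·Vd = 0.01824 × 448.4 = 8.179 L/h
D = CL × Css × τ / F = 8.179 × 31 × 4 / 0.45 = 2254 mg

2250 mg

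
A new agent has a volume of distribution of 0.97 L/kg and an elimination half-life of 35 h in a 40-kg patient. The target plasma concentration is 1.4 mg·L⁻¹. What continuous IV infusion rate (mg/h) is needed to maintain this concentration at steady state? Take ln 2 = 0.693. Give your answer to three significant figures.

1.08 mg/h

Vd = 0.97 L/kg × 40 kg = 38.80 L
CL = ln 2 · Vd / t½ = 0.693 × 38.80 / 35 = 0.7682 L/h
Infusion rate = CL × Css = 0.7682 × 1.4 = 1.075 mg/h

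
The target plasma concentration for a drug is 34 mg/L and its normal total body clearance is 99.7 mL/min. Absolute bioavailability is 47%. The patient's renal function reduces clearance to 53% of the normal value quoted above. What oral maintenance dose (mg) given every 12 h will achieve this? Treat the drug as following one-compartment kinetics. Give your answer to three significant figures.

Convert clearance: 99.7 mL/min × 60 min/h ÷ 1000 mL/L = 5.982 L/h
Patient clearance = 0.53 × 5.982 = 3.170 L/h
At steady state, dose per interval replaces the amount cleared in that interval: F·D/τ = CL·Css.
D = CL × Css × τ / F = 3.170 × 34 × 12 / 0.47 = 2752 mg

2750 mg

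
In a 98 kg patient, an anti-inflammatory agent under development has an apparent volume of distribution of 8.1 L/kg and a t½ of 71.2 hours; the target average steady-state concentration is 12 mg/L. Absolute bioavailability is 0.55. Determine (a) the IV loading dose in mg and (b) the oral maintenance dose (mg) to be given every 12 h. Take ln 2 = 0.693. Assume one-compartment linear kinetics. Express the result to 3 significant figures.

(a) 9530 mg; (b) 2020 mg

Vd = 8.1 L/kg × 98 kg = 793.8 L
LD = Vd × C = 793.8 × 12 = 9526 mg
CL = 0.693 × Vd / t½ = 0.693 × 793.8 / 71.2 = 7.726 L/h
D = CL × Css × τ / F = 7.726 × 12 × 12 / 0.55 = 2023 mg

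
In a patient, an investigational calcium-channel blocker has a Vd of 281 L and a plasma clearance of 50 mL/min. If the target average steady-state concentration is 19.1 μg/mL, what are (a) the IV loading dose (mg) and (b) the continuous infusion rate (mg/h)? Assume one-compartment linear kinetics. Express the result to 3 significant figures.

LD = Vd · C_target = 281.0 × 19.1 = 5367 mg
CL = 50 mL/min × 60/1000 = 3.000 L/h
Maintenance infusion rate = CL × Css = 3.000 × 19.1 = 57.30 mg/h

(a) 5370 mg; (b) 57.3 mg/h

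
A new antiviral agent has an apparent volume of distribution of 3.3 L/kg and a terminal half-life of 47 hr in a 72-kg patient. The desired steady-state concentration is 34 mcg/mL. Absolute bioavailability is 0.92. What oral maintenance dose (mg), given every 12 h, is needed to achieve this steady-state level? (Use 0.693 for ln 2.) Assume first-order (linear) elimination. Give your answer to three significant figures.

Vd(total) = 72 kg × 3.3 L/kg = 237.6 L
k = 0.693/47 = 0.01474 h⁻¹, so CL = k·Vd = 0.01474 × 237.6 = 3.502 L/h
D = CL × Css × τ / F = 3.502 × 34 × 12 / 0.92 = 1553 mg

1550 mg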